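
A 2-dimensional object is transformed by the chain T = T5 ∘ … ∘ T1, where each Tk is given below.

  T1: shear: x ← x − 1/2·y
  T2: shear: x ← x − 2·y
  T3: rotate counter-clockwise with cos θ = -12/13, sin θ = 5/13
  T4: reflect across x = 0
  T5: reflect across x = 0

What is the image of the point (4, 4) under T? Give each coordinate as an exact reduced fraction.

T(p) = (4, -6)

T1 shear: x ← x − 1/2·y: (4, 4) → (2, 4)
T2 shear: x ← x − 2·y: (2, 4) → (-6, 4)
T3 rotate counter-clockwise with cos θ = -12/13, sin θ = 5/13: (-6, 4) → (4, -6)
T4 reflect across x = 0: (4, -6) → (-4, -6)
T5 reflect across x = 0: (-4, -6) → (4, -6)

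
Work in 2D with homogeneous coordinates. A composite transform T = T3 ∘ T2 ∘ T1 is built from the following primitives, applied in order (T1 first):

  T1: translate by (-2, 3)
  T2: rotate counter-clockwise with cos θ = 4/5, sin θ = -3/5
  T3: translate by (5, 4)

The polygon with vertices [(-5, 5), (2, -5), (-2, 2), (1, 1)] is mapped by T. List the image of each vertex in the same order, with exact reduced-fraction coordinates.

image vertices: (21/5, 73/5), (19/5, 12/5), (24/5, 52/5), (33/5, 39/5)

T1 translate by (-2, 3): (-5, 5) → (-7, 8); (2, -5) → (0, -2); (-2, 2) → (-4, 5); (1, 1) → (-1, 4)
T2 rotate counter-clockwise with cos θ = 4/5, sin θ = -3/5: (-7, 8) → (-4/5, 53/5); (0, -2) → (-6/5, -8/5); (-4, 5) → (-1/5, 32/5); (-1, 4) → (8/5, 19/5)
T3 translate by (5, 4): (-4/5, 53/5) → (21/5, 73/5); (-6/5, -8/5) → (19/5, 12/5); (-1/5, 32/5) → (24/5, 52/5); (8/5, 19/5) → (33/5, 39/5)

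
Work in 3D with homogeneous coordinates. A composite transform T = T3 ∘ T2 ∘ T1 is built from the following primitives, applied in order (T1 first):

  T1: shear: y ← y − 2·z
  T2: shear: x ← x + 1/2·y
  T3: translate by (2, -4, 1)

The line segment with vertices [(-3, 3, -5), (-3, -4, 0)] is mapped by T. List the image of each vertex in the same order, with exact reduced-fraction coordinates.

image vertices: (11/2, 9, -4), (-3, -8, 1)

T1 shear: y ← y − 2·z: (-3, 3, -5) → (-3, 13, -5); (-3, -4, 0) → (-3, -4, 0)
T2 shear: x ← x + 1/2·y: (-3, 13, -5) → (7/2, 13, -5); (-3, -4, 0) → (-5, -4, 0)
T3 translate by (2, -4, 1): (7/2, 13, -5) → (11/2, 9, -4); (-5, -4, 0) → (-3, -8, 1)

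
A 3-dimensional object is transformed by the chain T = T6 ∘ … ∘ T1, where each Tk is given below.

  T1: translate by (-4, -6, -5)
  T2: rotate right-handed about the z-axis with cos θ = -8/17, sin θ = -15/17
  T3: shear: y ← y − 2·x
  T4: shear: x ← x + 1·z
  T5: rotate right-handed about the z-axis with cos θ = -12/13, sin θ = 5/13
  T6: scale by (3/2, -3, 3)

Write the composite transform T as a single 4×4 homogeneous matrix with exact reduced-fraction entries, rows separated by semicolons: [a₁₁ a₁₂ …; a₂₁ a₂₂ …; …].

T1 = [1 0 0 -4; 0 1 0 -6; 0 0 1 -5; 0 0 0 1]
T2·T1 = [-8/17 15/17 0 -58/17; -15/17 -8/17 0 108/17; 0 0 1 -5; 0 0 0 1]
T3·…·T1 = [-8/17 15/17 0 -58/17; 1/17 -38/17 0 224/17; 0 0 1 -5; 0 0 0 1]
T4·…·T1 = [-8/17 15/17 1 -143/17; 1/17 -38/17 0 224/17; 0 0 1 -5; 0 0 0 1]
T5·…·T1 = [7/17 10/221 -12/13 596/221; -4/17 531/221 5/13 -3403/221; 0 0 1 -5; 0 0 0 1]
T6·…·T1 = [21/34 15/221 -18/13 894/221; 12/17 -1593/221 -15/13 10209/221; 0 0 3 -15; 0 0 0 1]

T = [21/34 15/221 -18/13 894/221; 12/17 -1593/221 -15/13 10209/221; 0 0 3 -15; 0 0 0 1]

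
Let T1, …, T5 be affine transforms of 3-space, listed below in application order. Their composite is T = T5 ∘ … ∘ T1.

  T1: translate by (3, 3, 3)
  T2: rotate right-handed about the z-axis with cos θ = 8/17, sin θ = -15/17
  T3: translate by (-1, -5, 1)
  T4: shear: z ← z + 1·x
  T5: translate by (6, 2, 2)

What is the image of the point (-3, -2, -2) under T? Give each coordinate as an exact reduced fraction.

T(p) = (100/17, -43/17, 66/17)

T1 translate by (3, 3, 3): (-3, -2, -2) → (0, 1, 1)
T2 rotate right-handed about the z-axis with cos θ = 8/17, sin θ = -15/17: (0, 1, 1) → (15/17, 8/17, 1)
T3 translate by (-1, -5, 1): (15/17, 8/17, 1) → (-2/17, -77/17, 2)
T4 shear: z ← z + 1·x: (-2/17, -77/17, 2) → (-2/17, -77/17, 32/17)
T5 translate by (6, 2, 2): (-2/17, -77/17, 32/17) → (100/17, -43/17, 66/17)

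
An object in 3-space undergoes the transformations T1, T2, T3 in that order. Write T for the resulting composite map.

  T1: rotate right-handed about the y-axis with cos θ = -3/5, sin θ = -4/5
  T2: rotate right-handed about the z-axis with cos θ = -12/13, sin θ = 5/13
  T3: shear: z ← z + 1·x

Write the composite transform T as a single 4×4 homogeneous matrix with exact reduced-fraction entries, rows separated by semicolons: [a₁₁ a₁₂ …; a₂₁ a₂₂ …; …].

T = [36/65 -5/13 48/65 0; -3/13 -12/13 -4/13 0; 88/65 -5/13 9/65 0; 0 0 0 1]

T1 = [-3/5 0 -4/5 0; 0 1 0 0; 4/5 0 -3/5 0; 0 0 0 1]
T2·T1 = [36/65 -5/13 48/65 0; -3/13 -12/13 -4/13 0; 4/5 0 -3/5 0; 0 0 0 1]
T3·…·T1 = [36/65 -5/13 48/65 0; -3/13 -12/13 -4/13 0; 88/65 -5/13 9/65 0; 0 0 0 1]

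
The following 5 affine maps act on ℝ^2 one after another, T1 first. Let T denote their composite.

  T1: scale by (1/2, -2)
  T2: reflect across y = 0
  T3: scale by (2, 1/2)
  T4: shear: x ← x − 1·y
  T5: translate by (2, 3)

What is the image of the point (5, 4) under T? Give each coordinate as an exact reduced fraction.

T(p) = (3, 7)

T1 scale by (1/2, -2): (5, 4) → (5/2, -8)
T2 reflect across y = 0: (5/2, -8) → (5/2, 8)
T3 scale by (2, 1/2): (5/2, 8) → (5, 4)
T4 shear: x ← x − 1·y: (5, 4) → (1, 4)
T5 translate by (2, 3): (1, 4) → (3, 7)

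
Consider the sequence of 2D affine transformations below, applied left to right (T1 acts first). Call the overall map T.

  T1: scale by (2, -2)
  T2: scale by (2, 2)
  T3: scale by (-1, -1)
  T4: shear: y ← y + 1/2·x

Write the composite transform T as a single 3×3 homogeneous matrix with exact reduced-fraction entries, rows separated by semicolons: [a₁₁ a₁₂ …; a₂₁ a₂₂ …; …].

T = [-4 0 0; -2 4 0; 0 0 1]

T1 = [2 0 0; 0 -2 0; 0 0 1]
T2·T1 = [4 0 0; 0 -4 0; 0 0 1]
T3·…·T1 = [-4 0 0; 0 4 0; 0 0 1]
T4·…·T1 = [-4 0 0; -2 4 0; 0 0 1]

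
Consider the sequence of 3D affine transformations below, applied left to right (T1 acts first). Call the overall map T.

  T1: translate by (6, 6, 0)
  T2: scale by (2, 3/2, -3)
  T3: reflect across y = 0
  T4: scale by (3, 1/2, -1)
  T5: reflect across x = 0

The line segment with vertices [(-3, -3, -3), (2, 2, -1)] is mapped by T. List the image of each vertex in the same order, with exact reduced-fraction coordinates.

T1 translate by (6, 6, 0): (-3, -3, -3) → (3, 3, -3); (2, 2, -1) → (8, 8, -1)
T2 scale by (2, 3/2, -3): (3, 3, -3) → (6, 9/2, 9); (8, 8, -1) → (16, 12, 3)
T3 reflect across y = 0: (6, 9/2, 9) → (6, -9/2, 9); (16, 12, 3) → (16, -12, 3)
T4 scale by (3, 1/2, -1): (6, -9/2, 9) → (18, -9/4, -9); (16, -12, 3) → (48, -6, -3)
T5 reflect across x = 0: (18, -9/4, -9) → (-18, -9/4, -9); (48, -6, -3) → (-48, -6, -3)

image vertices: (-18, -9/4, -9), (-48, -6, -3)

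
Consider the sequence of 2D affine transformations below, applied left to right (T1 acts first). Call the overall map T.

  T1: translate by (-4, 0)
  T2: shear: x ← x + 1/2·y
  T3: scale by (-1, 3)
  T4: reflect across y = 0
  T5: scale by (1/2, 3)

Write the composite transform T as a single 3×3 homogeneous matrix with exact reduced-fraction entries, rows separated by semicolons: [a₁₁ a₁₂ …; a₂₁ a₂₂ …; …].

T = [-1/2 -1/4 2; 0 -9 0; 0 0 1]

T1 = [1 0 -4; 0 1 0; 0 0 1]
T2·T1 = [1 1/2 -4; 0 1 0; 0 0 1]
T3·…·T1 = [-1 -1/2 4; 0 3 0; 0 0 1]
T4·…·T1 = [-1 -1/2 4; 0 -3 0; 0 0 1]
T5·…·T1 = [-1/2 -1/4 2; 0 -9 0; 0 0 1]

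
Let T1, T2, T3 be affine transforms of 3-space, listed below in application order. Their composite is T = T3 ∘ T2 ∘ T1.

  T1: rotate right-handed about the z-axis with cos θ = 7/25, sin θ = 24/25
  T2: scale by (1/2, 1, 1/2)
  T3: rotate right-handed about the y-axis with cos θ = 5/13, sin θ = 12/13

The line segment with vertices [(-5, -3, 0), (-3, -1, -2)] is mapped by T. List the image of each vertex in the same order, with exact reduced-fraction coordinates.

image vertices: (37/130, -141/25, -222/325), (-9/10, -79/25, -11/25)

T1 rotate right-handed about the z-axis with cos θ = 7/25, sin θ = 24/25: (-5, -3, 0) → (37/25, -141/25, 0); (-3, -1, -2) → (3/25, -79/25, -2)
T2 scale by (1/2, 1, 1/2): (37/25, -141/25, 0) → (37/50, -141/25, 0); (3/25, -79/25, -2) → (3/50, -79/25, -1)
T3 rotate right-handed about the y-axis with cos θ = 5/13, sin θ = 12/13: (37/50, -141/25, 0) → (37/130, -141/25, -222/325); (3/50, -79/25, -1) → (-9/10, -79/25, -11/25)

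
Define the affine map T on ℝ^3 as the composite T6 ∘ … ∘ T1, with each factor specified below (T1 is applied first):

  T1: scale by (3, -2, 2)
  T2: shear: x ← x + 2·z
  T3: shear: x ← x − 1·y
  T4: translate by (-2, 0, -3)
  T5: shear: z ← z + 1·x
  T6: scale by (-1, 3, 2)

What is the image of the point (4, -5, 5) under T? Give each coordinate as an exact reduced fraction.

T1 scale by (3, -2, 2): (4, -5, 5) → (12, 10, 10)
T2 shear: x ← x + 2·z: (12, 10, 10) → (32, 10, 10)
T3 shear: x ← x − 1·y: (32, 10, 10) → (22, 10, 10)
T4 translate by (-2, 0, -3): (22, 10, 10) → (20, 10, 7)
T5 shear: z ← z + 1·x: (20, 10, 7) → (20, 10, 27)
T6 scale by (-1, 3, 2): (20, 10, 27) → (-20, 30, 54)

T(p) = (-20, 30, 54)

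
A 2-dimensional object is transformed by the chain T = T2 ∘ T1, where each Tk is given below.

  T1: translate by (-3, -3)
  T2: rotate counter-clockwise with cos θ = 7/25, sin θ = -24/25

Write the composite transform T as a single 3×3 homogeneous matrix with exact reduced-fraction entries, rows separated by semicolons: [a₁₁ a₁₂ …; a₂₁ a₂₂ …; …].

T1 = [1 0 -3; 0 1 -3; 0 0 1]
T2·T1 = [7/25 24/25 -93/25; -24/25 7/25 51/25; 0 0 1]

T = [7/25 24/25 -93/25; -24/25 7/25 51/25; 0 0 1]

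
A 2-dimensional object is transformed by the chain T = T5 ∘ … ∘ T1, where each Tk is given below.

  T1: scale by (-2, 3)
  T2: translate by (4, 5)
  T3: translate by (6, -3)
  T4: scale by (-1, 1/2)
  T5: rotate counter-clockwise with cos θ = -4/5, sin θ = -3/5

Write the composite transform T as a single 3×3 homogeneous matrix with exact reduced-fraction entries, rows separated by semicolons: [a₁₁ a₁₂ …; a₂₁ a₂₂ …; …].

T1 = [-2 0 0; 0 3 0; 0 0 1]
T2·T1 = [-2 0 4; 0 3 5; 0 0 1]
T3·…·T1 = [-2 0 10; 0 3 2; 0 0 1]
T4·…·T1 = [2 0 -10; 0 3/2 1; 0 0 1]
T5·…·T1 = [-8/5 9/10 43/5; -6/5 -6/5 26/5; 0 0 1]

T = [-8/5 9/10 43/5; -6/5 -6/5 26/5; 0 0 1]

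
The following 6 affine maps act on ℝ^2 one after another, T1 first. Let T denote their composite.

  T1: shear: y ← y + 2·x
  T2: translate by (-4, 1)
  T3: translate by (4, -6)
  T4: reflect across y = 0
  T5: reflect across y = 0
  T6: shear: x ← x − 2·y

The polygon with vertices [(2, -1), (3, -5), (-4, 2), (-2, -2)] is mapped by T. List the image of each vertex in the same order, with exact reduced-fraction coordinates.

image vertices: (6, -2), (11, -4), (18, -11), (20, -11)

T1 shear: y ← y + 2·x: (2, -1) → (2, 3); (3, -5) → (3, 1); (-4, 2) → (-4, -6); (-2, -2) → (-2, -6)
T2 translate by (-4, 1): (2, 3) → (-2, 4); (3, 1) → (-1, 2); (-4, -6) → (-8, -5); (-2, -6) → (-6, -5)
T3 translate by (4, -6): (-2, 4) → (2, -2); (-1, 2) → (3, -4); (-8, -5) → (-4, -11); (-6, -5) → (-2, -11)
T4 reflect across y = 0: (2, -2) → (2, 2); (3, -4) → (3, 4); (-4, -11) → (-4, 11); (-2, -11) → (-2, 11)
T5 reflect across y = 0: (2, 2) → (2, -2); (3, 4) → (3, -4); (-4, 11) → (-4, -11); (-2, 11) → (-2, -11)
T6 shear: x ← x − 2·y: (2, -2) → (6, -2); (3, -4) → (11, -4); (-4, -11) → (18, -11); (-2, -11) → (20, -11)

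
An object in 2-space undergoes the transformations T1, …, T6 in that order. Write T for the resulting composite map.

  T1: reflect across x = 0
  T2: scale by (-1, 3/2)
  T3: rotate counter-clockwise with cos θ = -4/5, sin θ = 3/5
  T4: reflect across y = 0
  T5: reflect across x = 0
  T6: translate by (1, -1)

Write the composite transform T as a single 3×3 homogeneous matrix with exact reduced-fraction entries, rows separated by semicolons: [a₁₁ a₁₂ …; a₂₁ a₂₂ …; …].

T = [4/5 9/10 1; -3/5 6/5 -1; 0 0 1]

T1 = [-1 0 0; 0 1 0; 0 0 1]
T2·T1 = [1 0 0; 0 3/2 0; 0 0 1]
T3·…·T1 = [-4/5 -9/10 0; 3/5 -6/5 0; 0 0 1]
T4·…·T1 = [-4/5 -9/10 0; -3/5 6/5 0; 0 0 1]
T5·…·T1 = [4/5 9/10 0; -3/5 6/5 0; 0 0 1]
T6·…·T1 = [4/5 9/10 1; -3/5 6/5 -1; 0 0 1]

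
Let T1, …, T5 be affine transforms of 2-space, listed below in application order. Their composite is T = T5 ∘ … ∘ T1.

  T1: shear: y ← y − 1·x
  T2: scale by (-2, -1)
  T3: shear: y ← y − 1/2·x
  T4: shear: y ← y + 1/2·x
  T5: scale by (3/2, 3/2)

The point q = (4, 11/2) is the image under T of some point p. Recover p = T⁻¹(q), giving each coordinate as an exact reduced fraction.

T1 = [1 0 0; -1 1 0; 0 0 1]
T2·T1 = [-2 0 0; 1 -1 0; 0 0 1]
T3·…·T1 = [-2 0 0; 2 -1 0; 0 0 1]
T4·…·T1 = [-2 0 0; 1 -1 0; 0 0 1]
T5·…·T1 = [-3 0 0; 3/2 -3/2 0; 0 0 1]
det M = 9/2; M⁻¹ = [-1/3 0 0; -1/3 -2/3 0; 0 0 1]
M⁻¹ · (4, 11/2)ᵀ = (-4/3, -5)ᵀ

p = (-4/3, -5)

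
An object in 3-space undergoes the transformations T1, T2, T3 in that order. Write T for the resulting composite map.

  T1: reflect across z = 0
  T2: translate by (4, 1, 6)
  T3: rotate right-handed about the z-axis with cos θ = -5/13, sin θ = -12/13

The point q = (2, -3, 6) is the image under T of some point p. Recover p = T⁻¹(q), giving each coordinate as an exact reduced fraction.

T1 = [1 0 0 0; 0 1 0 0; 0 0 -1 0; 0 0 0 1]
T2·T1 = [1 0 0 4; 0 1 0 1; 0 0 -1 6; 0 0 0 1]
T3·…·T1 = [-5/13 12/13 0 -8/13; -12/13 -5/13 0 -53/13; 0 0 -1 6; 0 0 0 1]
det M = -1; M⁻¹ = [-5/13 -12/13 0 -4; 12/13 -5/13 0 -1; 0 0 -1 6; 0 0 0 1]
M⁻¹ · (2, -3, 6)ᵀ = (-2, 2, 0)ᵀ

p = (-2, 2, 0)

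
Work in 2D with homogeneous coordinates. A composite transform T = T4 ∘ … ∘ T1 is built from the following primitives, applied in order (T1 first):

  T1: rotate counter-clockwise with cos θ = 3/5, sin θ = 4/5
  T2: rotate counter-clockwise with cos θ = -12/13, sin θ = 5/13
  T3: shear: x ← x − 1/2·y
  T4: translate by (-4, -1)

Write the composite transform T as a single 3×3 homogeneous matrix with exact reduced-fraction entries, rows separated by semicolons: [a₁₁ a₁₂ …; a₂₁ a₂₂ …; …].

T1 = [3/5 -4/5 0; 4/5 3/5 0; 0 0 1]
T2·T1 = [-56/65 33/65 0; -33/65 -56/65 0; 0 0 1]
T3·…·T1 = [-79/130 61/65 0; -33/65 -56/65 0; 0 0 1]
T4·…·T1 = [-79/130 61/65 -4; -33/65 -56/65 -1; 0 0 1]

T = [-79/130 61/65 -4; -33/65 -56/65 -1; 0 0 1]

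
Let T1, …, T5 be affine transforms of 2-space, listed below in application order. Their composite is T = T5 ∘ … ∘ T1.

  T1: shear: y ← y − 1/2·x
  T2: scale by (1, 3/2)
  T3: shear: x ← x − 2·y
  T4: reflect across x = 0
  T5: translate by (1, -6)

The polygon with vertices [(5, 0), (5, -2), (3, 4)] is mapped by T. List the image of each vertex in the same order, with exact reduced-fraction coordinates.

T1 shear: y ← y − 1/2·x: (5, 0) → (5, -5/2); (5, -2) → (5, -9/2); (3, 4) → (3, 5/2)
T2 scale by (1, 3/2): (5, -5/2) → (5, -15/4); (5, -9/2) → (5, -27/4); (3, 5/2) → (3, 15/4)
T3 shear: x ← x − 2·y: (5, -15/4) → (25/2, -15/4); (5, -27/4) → (37/2, -27/4); (3, 15/4) → (-9/2, 15/4)
T4 reflect across x = 0: (25/2, -15/4) → (-25/2, -15/4); (37/2, -27/4) → (-37/2, -27/4); (-9/2, 15/4) → (9/2, 15/4)
T5 translate by (1, -6): (-25/2, -15/4) → (-23/2, -39/4); (-37/2, -27/4) → (-35/2, -51/4); (9/2, 15/4) → (11/2, -9/4)

image vertices: (-23/2, -39/4), (-35/2, -51/4), (11/2, -9/4)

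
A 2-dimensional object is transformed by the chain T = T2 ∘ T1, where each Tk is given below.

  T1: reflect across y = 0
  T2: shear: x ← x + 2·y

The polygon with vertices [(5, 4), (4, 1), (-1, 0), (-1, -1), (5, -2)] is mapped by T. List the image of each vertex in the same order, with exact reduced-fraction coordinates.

image vertices: (-3, -4), (2, -1), (-1, 0), (1, 1), (9, 2)

T1 reflect across y = 0: (5, 4) → (5, -4); (4, 1) → (4, -1); (-1, 0) → (-1, 0); (-1, -1) → (-1, 1); (5, -2) → (5, 2)
T2 shear: x ← x + 2·y: (5, -4) → (-3, -4); (4, -1) → (2, -1); (-1, 0) → (-1, 0); (-1, 1) → (1, 1); (5, 2) → (9, 2)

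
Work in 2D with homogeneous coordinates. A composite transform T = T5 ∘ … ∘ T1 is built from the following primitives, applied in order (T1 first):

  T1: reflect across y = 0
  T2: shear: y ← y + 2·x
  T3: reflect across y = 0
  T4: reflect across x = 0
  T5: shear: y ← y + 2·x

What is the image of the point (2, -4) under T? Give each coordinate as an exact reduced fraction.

T(p) = (-2, -12)

T1 reflect across y = 0: (2, -4) → (2, 4)
T2 shear: y ← y + 2·x: (2, 4) → (2, 8)
T3 reflect across y = 0: (2, 8) → (2, -8)
T4 reflect across x = 0: (2, -8) → (-2, -8)
T5 shear: y ← y + 2·x: (-2, -8) → (-2, -12)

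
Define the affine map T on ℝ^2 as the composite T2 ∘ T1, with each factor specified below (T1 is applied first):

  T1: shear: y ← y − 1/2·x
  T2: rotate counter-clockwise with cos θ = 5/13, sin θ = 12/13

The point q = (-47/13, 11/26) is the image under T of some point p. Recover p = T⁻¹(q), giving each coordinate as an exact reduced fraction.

p = (-1, 3)

T1 = [1 0 0; -1/2 1 0; 0 0 1]
T2·T1 = [11/13 -12/13 0; 19/26 5/13 0; 0 0 1]
det M = 1; M⁻¹ = [5/13 12/13 0; -19/26 11/13 0; 0 0 1]
M⁻¹ · (-47/13, 11/26)ᵀ = (-1, 3)ᵀ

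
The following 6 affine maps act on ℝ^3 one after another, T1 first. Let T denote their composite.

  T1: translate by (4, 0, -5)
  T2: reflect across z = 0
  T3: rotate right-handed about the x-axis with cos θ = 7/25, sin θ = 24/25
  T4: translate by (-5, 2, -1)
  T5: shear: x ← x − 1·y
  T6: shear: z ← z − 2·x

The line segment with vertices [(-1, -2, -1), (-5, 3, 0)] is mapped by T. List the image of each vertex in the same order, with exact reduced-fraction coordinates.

T1 translate by (4, 0, -5): (-1, -2, -1) → (3, -2, -6); (-5, 3, 0) → (-1, 3, -5)
T2 reflect across z = 0: (3, -2, -6) → (3, -2, 6); (-1, 3, -5) → (-1, 3, 5)
T3 rotate right-handed about the x-axis with cos θ = 7/25, sin θ = 24/25: (3, -2, 6) → (3, -158/25, -6/25); (-1, 3, 5) → (-1, -99/25, 107/25)
T4 translate by (-5, 2, -1): (3, -158/25, -6/25) → (-2, -108/25, -31/25); (-1, -99/25, 107/25) → (-6, -49/25, 82/25)
T5 shear: x ← x − 1·y: (-2, -108/25, -31/25) → (58/25, -108/25, -31/25); (-6, -49/25, 82/25) → (-101/25, -49/25, 82/25)
T6 shear: z ← z − 2·x: (58/25, -108/25, -31/25) → (58/25, -108/25, -147/25); (-101/25, -49/25, 82/25) → (-101/25, -49/25, 284/25)

image vertices: (58/25, -108/25, -147/25), (-101/25, -49/25, 284/25)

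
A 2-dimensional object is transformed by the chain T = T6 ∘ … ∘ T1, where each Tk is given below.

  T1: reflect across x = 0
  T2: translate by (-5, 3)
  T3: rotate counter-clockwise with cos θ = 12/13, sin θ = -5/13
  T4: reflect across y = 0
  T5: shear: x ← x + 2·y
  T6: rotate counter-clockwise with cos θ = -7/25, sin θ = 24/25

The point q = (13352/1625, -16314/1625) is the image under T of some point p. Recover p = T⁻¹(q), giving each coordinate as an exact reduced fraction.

p = (-7/5, 1)

T1 = [-1 0 0; 0 1 0; 0 0 1]
T2·T1 = [-1 0 -5; 0 1 3; 0 0 1]
T3·…·T1 = [-12/13 5/13 -45/13; 5/13 12/13 61/13; 0 0 1]
T4·…·T1 = [-12/13 5/13 -45/13; -5/13 -12/13 -61/13; 0 0 1]
T5·…·T1 = [-22/13 -19/13 -167/13; -5/13 -12/13 -61/13; 0 0 1]
T6·…·T1 = [274/325 421/325 2633/325; -493/325 -372/325 -3581/325; 0 0 1]
det M = 1; M⁻¹ = [-372/325 -421/325 -5; 493/325 274/325 -3; 0 0 1]
M⁻¹ · (13352/1625, -16314/1625)ᵀ = (-7/5, 1)ᵀ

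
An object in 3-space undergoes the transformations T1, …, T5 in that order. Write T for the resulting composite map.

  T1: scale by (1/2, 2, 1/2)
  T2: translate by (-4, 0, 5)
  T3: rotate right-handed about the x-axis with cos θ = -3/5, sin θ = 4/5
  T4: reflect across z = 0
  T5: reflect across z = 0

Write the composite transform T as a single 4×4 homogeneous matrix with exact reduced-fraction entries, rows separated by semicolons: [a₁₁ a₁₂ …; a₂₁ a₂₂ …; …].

T = [1/2 0 0 -4; 0 -6/5 -2/5 -4; 0 8/5 -3/10 -3; 0 0 0 1]

T1 = [1/2 0 0 0; 0 2 0 0; 0 0 1/2 0; 0 0 0 1]
T2·T1 = [1/2 0 0 -4; 0 2 0 0; 0 0 1/2 5; 0 0 0 1]
T3·…·T1 = [1/2 0 0 -4; 0 -6/5 -2/5 -4; 0 8/5 -3/10 -3; 0 0 0 1]
T4·…·T1 = [1/2 0 0 -4; 0 -6/5 -2/5 -4; 0 -8/5 3/10 3; 0 0 0 1]
T5·…·T1 = [1/2 0 0 -4; 0 -6/5 -2/5 -4; 0 8/5 -3/10 -3; 0 0 0 1]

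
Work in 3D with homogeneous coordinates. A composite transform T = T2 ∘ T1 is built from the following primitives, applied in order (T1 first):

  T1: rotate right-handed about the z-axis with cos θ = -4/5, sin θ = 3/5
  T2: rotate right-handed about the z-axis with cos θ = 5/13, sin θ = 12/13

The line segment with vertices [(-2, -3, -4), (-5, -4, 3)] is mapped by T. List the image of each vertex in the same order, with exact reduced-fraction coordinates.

T1 rotate right-handed about the z-axis with cos θ = -4/5, sin θ = 3/5: (-2, -3, -4) → (17/5, 6/5, -4); (-5, -4, 3) → (32/5, 1/5, 3)
T2 rotate right-handed about the z-axis with cos θ = 5/13, sin θ = 12/13: (17/5, 6/5, -4) → (1/5, 18/5, -4); (32/5, 1/5, 3) → (148/65, 389/65, 3)

image vertices: (1/5, 18/5, -4), (148/65, 389/65, 3)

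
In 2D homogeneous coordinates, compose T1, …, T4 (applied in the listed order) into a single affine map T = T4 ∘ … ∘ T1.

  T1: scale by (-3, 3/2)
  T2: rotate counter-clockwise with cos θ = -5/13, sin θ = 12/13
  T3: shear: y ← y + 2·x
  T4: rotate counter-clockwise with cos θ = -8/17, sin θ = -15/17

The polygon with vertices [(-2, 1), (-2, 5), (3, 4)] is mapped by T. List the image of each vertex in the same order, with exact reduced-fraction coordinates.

T1 scale by (-3, 3/2): (-2, 1) → (6, 3/2); (-2, 5) → (6, 15/2); (3, 4) → (-9, 6)
T2 rotate counter-clockwise with cos θ = -5/13, sin θ = 12/13: (6, 3/2) → (-48/13, 129/26); (6, 15/2) → (-120/13, 69/26); (-9, 6) → (-27/13, -138/13)
T3 shear: y ← y + 2·x: (-48/13, 129/26) → (-48/13, -63/26); (-120/13, 69/26) → (-120/13, -411/26); (-27/13, -138/13) → (-27/13, -192/13)
T4 rotate counter-clockwise with cos θ = -8/17, sin θ = -15/17: (-48/13, -63/26) → (-177/442, 972/221); (-120/13, -411/26) → (-4245/442, 3444/221); (-27/13, -192/13) → (-2664/221, 1941/221)

image vertices: (-177/442, 972/221), (-4245/442, 3444/221), (-2664/221, 1941/221)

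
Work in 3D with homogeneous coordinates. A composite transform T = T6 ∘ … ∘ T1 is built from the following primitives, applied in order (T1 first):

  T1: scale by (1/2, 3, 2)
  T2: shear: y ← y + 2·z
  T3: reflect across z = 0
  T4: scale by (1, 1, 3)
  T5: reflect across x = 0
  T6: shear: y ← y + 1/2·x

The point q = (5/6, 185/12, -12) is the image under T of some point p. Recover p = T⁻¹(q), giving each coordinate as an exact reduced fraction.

p = (-5/3, 7/3, 2)

T1 = [1/2 0 0 0; 0 3 0 0; 0 0 2 0; 0 0 0 1]
T2·T1 = [1/2 0 0 0; 0 3 4 0; 0 0 2 0; 0 0 0 1]
T3·…·T1 = [1/2 0 0 0; 0 3 4 0; 0 0 -2 0; 0 0 0 1]
T4·…·T1 = [1/2 0 0 0; 0 3 4 0; 0 0 -6 0; 0 0 0 1]
T5·…·T1 = [-1/2 0 0 0; 0 3 4 0; 0 0 -6 0; 0 0 0 1]
T6·…·T1 = [-1/2 0 0 0; -1/4 3 4 0; 0 0 -6 0; 0 0 0 1]
det M = 9; M⁻¹ = [-2 0 0 0; -1/6 1/3 2/9 0; 0 0 -1/6 0; 0 0 0 1]
M⁻¹ · (5/6, 185/12, -12)ᵀ = (-5/3, 7/3, 2)ᵀ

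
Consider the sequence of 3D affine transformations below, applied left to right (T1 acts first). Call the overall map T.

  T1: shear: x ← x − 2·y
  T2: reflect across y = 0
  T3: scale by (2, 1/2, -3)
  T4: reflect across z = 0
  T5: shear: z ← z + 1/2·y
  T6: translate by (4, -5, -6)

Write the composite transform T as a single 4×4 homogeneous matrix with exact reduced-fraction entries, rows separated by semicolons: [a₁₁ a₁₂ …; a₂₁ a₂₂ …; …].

T1 = [1 -2 0 0; 0 1 0 0; 0 0 1 0; 0 0 0 1]
T2·T1 = [1 -2 0 0; 0 -1 0 0; 0 0 1 0; 0 0 0 1]
T3·…·T1 = [2 -4 0 0; 0 -1/2 0 0; 0 0 -3 0; 0 0 0 1]
T4·…·T1 = [2 -4 0 0; 0 -1/2 0 0; 0 0 3 0; 0 0 0 1]
T5·…·T1 = [2 -4 0 0; 0 -1/2 0 0; 0 -1/4 3 0; 0 0 0 1]
T6·…·T1 = [2 -4 0 4; 0 -1/2 0 -5; 0 -1/4 3 -6; 0 0 0 1]

T = [2 -4 0 4; 0 -1/2 0 -5; 0 -1/4 3 -6; 0 0 0 1]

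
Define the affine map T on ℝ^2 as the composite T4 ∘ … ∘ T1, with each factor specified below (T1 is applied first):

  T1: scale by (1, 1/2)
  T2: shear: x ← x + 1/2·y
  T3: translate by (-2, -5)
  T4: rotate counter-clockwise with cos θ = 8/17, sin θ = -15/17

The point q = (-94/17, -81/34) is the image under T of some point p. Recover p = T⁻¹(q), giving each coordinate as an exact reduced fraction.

T1 = [1 0 0; 0 1/2 0; 0 0 1]
T2·T1 = [1 1/4 0; 0 1/2 0; 0 0 1]
T3·…·T1 = [1 1/4 -2; 0 1/2 -5; 0 0 1]
T4·…·T1 = [8/17 19/34 -91/17; -15/17 1/68 -10/17; 0 0 1]
det M = 1/2; M⁻¹ = [1/34 -19/17 -1/2; 30/17 16/17 10; 0 0 1]
M⁻¹ · (-94/17, -81/34)ᵀ = (2, -2)ᵀ

p = (2, -2)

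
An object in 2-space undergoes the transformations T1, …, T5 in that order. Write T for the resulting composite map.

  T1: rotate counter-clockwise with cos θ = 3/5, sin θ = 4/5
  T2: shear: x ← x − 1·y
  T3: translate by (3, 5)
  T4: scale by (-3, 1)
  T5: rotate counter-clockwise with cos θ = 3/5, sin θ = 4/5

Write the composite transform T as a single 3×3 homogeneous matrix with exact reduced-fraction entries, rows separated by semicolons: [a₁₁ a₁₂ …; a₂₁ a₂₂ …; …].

T = [-7/25 51/25 -47/5; 24/25 93/25 -21/5; 0 0 1]

T1 = [3/5 -4/5 0; 4/5 3/5 0; 0 0 1]
T2·T1 = [-1/5 -7/5 0; 4/5 3/5 0; 0 0 1]
T3·…·T1 = [-1/5 -7/5 3; 4/5 3/5 5; 0 0 1]
T4·…·T1 = [3/5 21/5 -9; 4/5 3/5 5; 0 0 1]
T5·…·T1 = [-7/25 51/25 -47/5; 24/25 93/25 -21/5; 0 0 1]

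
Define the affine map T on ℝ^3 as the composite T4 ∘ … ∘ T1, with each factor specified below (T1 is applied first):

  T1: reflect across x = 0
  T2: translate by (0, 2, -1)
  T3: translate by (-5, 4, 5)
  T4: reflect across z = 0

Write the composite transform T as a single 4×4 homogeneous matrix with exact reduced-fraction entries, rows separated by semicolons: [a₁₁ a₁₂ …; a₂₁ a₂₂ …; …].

T = [-1 0 0 -5; 0 1 0 6; 0 0 -1 -4; 0 0 0 1]

T1 = [-1 0 0 0; 0 1 0 0; 0 0 1 0; 0 0 0 1]
T2·T1 = [-1 0 0 0; 0 1 0 2; 0 0 1 -1; 0 0 0 1]
T3·…·T1 = [-1 0 0 -5; 0 1 0 6; 0 0 1 4; 0 0 0 1]
T4·…·T1 = [-1 0 0 -5; 0 1 0 6; 0 0 -1 -4; 0 0 0 1]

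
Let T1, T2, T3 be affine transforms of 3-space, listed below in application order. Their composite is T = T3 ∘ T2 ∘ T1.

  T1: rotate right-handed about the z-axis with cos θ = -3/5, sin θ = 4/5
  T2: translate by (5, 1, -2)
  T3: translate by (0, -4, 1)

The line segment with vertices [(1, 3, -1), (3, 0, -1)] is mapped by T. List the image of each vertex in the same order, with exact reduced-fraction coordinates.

T1 rotate right-handed about the z-axis with cos θ = -3/5, sin θ = 4/5: (1, 3, -1) → (-3, -1, -1); (3, 0, -1) → (-9/5, 12/5, -1)
T2 translate by (5, 1, -2): (-3, -1, -1) → (2, 0, -3); (-9/5, 12/5, -1) → (16/5, 17/5, -3)
T3 translate by (0, -4, 1): (2, 0, -3) → (2, -4, -2); (16/5, 17/5, -3) → (16/5, -3/5, -2)

image vertices: (2, -4, -2), (16/5, -3/5, -2)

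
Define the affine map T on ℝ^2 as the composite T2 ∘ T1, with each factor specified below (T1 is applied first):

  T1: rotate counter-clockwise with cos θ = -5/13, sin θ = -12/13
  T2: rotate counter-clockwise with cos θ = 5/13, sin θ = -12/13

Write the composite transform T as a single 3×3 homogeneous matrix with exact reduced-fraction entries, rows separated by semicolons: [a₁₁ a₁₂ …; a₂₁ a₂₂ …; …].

T = [-1 0 0; 0 -1 0; 0 0 1]

T1 = [-5/13 12/13 0; -12/13 -5/13 0; 0 0 1]
T2·T1 = [-1 0 0; 0 -1 0; 0 0 1]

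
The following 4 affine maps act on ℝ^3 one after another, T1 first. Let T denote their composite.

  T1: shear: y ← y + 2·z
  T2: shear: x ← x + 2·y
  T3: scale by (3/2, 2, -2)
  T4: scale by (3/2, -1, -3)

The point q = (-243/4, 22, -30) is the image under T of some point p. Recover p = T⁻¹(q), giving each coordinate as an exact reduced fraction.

T1 = [1 0 0 0; 0 1 2 0; 0 0 1 0; 0 0 0 1]
T2·T1 = [1 2 4 0; 0 1 2 0; 0 0 1 0; 0 0 0 1]
T3·…·T1 = [3/2 3 6 0; 0 2 4 0; 0 0 -2 0; 0 0 0 1]
T4·…·T1 = [9/4 9/2 9 0; 0 -2 -4 0; 0 0 6 0; 0 0 0 1]
det M = -27; M⁻¹ = [4/9 1 0 0; 0 -1/2 -1/3 0; 0 0 1/6 0; 0 0 0 1]
M⁻¹ · (-243/4, 22, -30)ᵀ = (-5, -1, -5)ᵀ

p = (-5, -1, -5)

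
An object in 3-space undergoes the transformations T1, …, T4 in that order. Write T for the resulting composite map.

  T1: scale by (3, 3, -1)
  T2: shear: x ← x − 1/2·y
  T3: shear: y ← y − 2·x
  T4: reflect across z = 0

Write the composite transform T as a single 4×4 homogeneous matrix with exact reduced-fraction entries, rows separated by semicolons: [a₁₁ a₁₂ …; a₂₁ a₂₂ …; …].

T1 = [3 0 0 0; 0 3 0 0; 0 0 -1 0; 0 0 0 1]
T2·T1 = [3 -3/2 0 0; 0 3 0 0; 0 0 -1 0; 0 0 0 1]
T3·…·T1 = [3 -3/2 0 0; -6 6 0 0; 0 0 -1 0; 0 0 0 1]
T4·…·T1 = [3 -3/2 0 0; -6 6 0 0; 0 0 1 0; 0 0 0 1]

T = [3 -3/2 0 0; -6 6 0 0; 0 0 1 0; 0 0 0 1]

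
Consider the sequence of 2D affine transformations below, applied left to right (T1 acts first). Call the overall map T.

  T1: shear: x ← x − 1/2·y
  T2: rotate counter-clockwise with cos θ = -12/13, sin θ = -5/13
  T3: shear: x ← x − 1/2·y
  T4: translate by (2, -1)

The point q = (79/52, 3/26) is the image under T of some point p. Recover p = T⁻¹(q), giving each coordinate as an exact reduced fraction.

p = (-1, -1)

T1 = [1 -1/2 0; 0 1 0; 0 0 1]
T2·T1 = [-12/13 11/13 0; -5/13 -19/26 0; 0 0 1]
T3·…·T1 = [-19/26 63/52 0; -5/13 -19/26 0; 0 0 1]
T4·…·T1 = [-19/26 63/52 2; -5/13 -19/26 -1; 0 0 1]
det M = 1; M⁻¹ = [-19/26 -63/52 1/4; 5/13 -19/26 -3/2; 0 0 1]
M⁻¹ · (79/52, 3/26)ᵀ = (-1, -1)ᵀ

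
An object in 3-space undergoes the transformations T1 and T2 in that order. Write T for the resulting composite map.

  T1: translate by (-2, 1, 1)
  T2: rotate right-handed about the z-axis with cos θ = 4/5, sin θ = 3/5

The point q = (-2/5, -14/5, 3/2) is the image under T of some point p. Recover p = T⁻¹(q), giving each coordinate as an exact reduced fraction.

T1 = [1 0 0 -2; 0 1 0 1; 0 0 1 1; 0 0 0 1]
T2·T1 = [4/5 -3/5 0 -11/5; 3/5 4/5 0 -2/5; 0 0 1 1; 0 0 0 1]
det M = 1; M⁻¹ = [4/5 3/5 0 2; -3/5 4/5 0 -1; 0 0 1 -1; 0 0 0 1]
M⁻¹ · (-2/5, -14/5, 3/2)ᵀ = (0, -3, 1/2)ᵀ

p = (0, -3, 1/2)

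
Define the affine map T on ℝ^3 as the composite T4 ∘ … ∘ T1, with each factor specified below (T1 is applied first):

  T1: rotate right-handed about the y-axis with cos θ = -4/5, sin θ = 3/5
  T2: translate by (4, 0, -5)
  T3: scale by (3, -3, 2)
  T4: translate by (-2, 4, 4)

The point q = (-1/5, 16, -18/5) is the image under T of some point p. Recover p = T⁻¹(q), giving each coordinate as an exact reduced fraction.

T1 = [-4/5 0 3/5 0; 0 1 0 0; -3/5 0 -4/5 0; 0 0 0 1]
T2·T1 = [-4/5 0 3/5 4; 0 1 0 0; -3/5 0 -4/5 -5; 0 0 0 1]
T3·…·T1 = [-12/5 0 9/5 12; 0 -3 0 0; -6/5 0 -8/5 -10; 0 0 0 1]
T4·…·T1 = [-12/5 0 9/5 10; 0 -3 0 4; -6/5 0 -8/5 -6; 0 0 0 1]
det M = -18; M⁻¹ = [-4/15 0 -3/10 13/15; 0 -1/3 0 4/3; 1/5 0 -2/5 -22/5; 0 0 0 1]
M⁻¹ · (-1/5, 16, -18/5)ᵀ = (2, -4, -3)ᵀ

p = (2, -4, -3)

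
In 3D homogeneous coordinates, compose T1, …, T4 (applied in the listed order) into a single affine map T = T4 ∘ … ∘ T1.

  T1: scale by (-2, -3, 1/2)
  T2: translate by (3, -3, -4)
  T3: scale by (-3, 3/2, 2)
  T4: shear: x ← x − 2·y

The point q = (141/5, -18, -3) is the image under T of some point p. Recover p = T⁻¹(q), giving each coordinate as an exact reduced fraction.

T1 = [-2 0 0 0; 0 -3 0 0; 0 0 1/2 0; 0 0 0 1]
T2·T1 = [-2 0 0 3; 0 -3 0 -3; 0 0 1/2 -4; 0 0 0 1]
T3·…·T1 = [6 0 0 -9; 0 -9/2 0 -9/2; 0 0 1 -8; 0 0 0 1]
T4·…·T1 = [6 9 0 0; 0 -9/2 0 -9/2; 0 0 1 -8; 0 0 0 1]
det M = -27; M⁻¹ = [1/6 1/3 0 3/2; 0 -2/9 0 -1; 0 0 1 8; 0 0 0 1]
M⁻¹ · (141/5, -18, -3)ᵀ = (1/5, 3, 5)ᵀ

p = (1/5, 3, 5)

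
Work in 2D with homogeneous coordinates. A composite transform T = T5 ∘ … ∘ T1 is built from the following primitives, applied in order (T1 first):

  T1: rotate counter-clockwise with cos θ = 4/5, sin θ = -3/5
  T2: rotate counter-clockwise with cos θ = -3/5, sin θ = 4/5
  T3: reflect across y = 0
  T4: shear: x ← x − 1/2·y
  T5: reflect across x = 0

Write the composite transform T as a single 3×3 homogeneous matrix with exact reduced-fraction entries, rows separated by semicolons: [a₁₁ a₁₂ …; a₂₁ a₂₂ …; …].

T = [-1/2 1 0; -1 0 0; 0 0 1]

T1 = [4/5 3/5 0; -3/5 4/5 0; 0 0 1]
T2·T1 = [0 -1 0; 1 0 0; 0 0 1]
T3·…·T1 = [0 -1 0; -1 0 0; 0 0 1]
T4·…·T1 = [1/2 -1 0; -1 0 0; 0 0 1]
T5·…·T1 = [-1/2 1 0; -1 0 0; 0 0 1]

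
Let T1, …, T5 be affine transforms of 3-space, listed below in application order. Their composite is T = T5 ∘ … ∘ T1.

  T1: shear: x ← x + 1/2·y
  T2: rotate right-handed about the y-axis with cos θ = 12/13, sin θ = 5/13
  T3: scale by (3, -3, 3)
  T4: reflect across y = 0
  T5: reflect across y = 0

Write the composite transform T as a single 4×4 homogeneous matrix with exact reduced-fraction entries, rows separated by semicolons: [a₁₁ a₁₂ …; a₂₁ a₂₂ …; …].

T = [36/13 18/13 15/13 0; 0 -3 0 0; -15/13 -15/26 36/13 0; 0 0 0 1]

T1 = [1 1/2 0 0; 0 1 0 0; 0 0 1 0; 0 0 0 1]
T2·T1 = [12/13 6/13 5/13 0; 0 1 0 0; -5/13 -5/26 12/13 0; 0 0 0 1]
T3·…·T1 = [36/13 18/13 15/13 0; 0 -3 0 0; -15/13 -15/26 36/13 0; 0 0 0 1]
T4·…·T1 = [36/13 18/13 15/13 0; 0 3 0 0; -15/13 -15/26 36/13 0; 0 0 0 1]
T5·…·T1 = [36/13 18/13 15/13 0; 0 -3 0 0; -15/13 -15/26 36/13 0; 0 0 0 1]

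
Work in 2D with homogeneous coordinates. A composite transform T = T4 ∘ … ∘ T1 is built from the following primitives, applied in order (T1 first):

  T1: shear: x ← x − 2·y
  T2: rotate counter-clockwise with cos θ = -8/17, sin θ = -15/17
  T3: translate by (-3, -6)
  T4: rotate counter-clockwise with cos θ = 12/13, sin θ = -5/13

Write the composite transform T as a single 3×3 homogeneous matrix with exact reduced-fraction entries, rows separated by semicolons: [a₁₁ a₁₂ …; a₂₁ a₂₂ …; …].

T = [-171/221 482/221 -66/13; -140/221 109/221 -57/13; 0 0 1]

T1 = [1 -2 0; 0 1 0; 0 0 1]
T2·T1 = [-8/17 31/17 0; -15/17 22/17 0; 0 0 1]
T3·…·T1 = [-8/17 31/17 -3; -15/17 22/17 -6; 0 0 1]
T4·…·T1 = [-171/221 482/221 -66/13; -140/221 109/221 -57/13; 0 0 1]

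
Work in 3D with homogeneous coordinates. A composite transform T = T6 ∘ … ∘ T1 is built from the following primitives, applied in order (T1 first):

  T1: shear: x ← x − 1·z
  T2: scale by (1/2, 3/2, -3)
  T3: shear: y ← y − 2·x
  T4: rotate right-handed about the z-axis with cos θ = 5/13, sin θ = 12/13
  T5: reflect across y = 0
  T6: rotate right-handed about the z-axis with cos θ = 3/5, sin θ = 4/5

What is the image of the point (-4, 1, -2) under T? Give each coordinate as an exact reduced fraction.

T(p) = (-119/65, -409/130, 6)

T1 shear: x ← x − 1·z: (-4, 1, -2) → (-2, 1, -2)
T2 scale by (1/2, 3/2, -3): (-2, 1, -2) → (-1, 3/2, 6)
T3 shear: y ← y − 2·x: (-1, 3/2, 6) → (-1, 7/2, 6)
T4 rotate right-handed about the z-axis with cos θ = 5/13, sin θ = 12/13: (-1, 7/2, 6) → (-47/13, 11/26, 6)
T5 reflect across y = 0: (-47/13, 11/26, 6) → (-47/13, -11/26, 6)
T6 rotate right-handed about the z-axis with cos θ = 3/5, sin θ = 4/5: (-47/13, -11/26, 6) → (-119/65, -409/130, 6)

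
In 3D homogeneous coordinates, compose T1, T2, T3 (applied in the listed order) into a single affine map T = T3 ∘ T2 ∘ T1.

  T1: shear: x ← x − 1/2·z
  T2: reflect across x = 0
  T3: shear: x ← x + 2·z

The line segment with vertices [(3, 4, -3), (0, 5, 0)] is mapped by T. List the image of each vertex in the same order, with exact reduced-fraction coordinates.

T1 shear: x ← x − 1/2·z: (3, 4, -3) → (9/2, 4, -3); (0, 5, 0) → (0, 5, 0)
T2 reflect across x = 0: (9/2, 4, -3) → (-9/2, 4, -3); (0, 5, 0) → (0, 5, 0)
T3 shear: x ← x + 2·z: (-9/2, 4, -3) → (-21/2, 4, -3); (0, 5, 0) → (0, 5, 0)

image vertices: (-21/2, 4, -3), (0, 5, 0)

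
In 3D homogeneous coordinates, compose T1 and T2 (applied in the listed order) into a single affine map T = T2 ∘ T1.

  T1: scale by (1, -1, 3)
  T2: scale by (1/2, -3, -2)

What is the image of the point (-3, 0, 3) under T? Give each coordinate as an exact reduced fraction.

T(p) = (-3/2, 0, -18)

T1 scale by (1, -1, 3): (-3, 0, 3) → (-3, 0, 9)
T2 scale by (1/2, -3, -2): (-3, 0, 9) → (-3/2, 0, -18)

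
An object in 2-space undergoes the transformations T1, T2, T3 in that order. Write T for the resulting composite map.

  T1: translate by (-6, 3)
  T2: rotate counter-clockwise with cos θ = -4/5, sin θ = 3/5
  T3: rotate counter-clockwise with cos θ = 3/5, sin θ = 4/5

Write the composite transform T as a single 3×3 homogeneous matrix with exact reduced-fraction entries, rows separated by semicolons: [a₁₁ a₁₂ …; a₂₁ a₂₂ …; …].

T1 = [1 0 -6; 0 1 3; 0 0 1]
T2·T1 = [-4/5 -3/5 3; 3/5 -4/5 -6; 0 0 1]
T3·…·T1 = [-24/25 7/25 33/5; -7/25 -24/25 -6/5; 0 0 1]

T = [-24/25 7/25 33/5; -7/25 -24/25 -6/5; 0 0 1]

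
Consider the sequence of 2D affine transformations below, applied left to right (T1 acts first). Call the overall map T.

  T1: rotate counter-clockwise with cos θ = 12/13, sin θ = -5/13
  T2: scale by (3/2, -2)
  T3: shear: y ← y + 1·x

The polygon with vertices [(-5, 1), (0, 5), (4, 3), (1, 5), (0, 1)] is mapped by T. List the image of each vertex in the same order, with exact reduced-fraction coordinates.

T1 rotate counter-clockwise with cos θ = 12/13, sin θ = -5/13: (-5, 1) → (-55/13, 37/13); (0, 5) → (25/13, 60/13); (4, 3) → (63/13, 16/13); (1, 5) → (37/13, 55/13); (0, 1) → (5/13, 12/13)
T2 scale by (3/2, -2): (-55/13, 37/13) → (-165/26, -74/13); (25/13, 60/13) → (75/26, -120/13); (63/13, 16/13) → (189/26, -32/13); (37/13, 55/13) → (111/26, -110/13); (5/13, 12/13) → (15/26, -24/13)
T3 shear: y ← y + 1·x: (-165/26, -74/13) → (-165/26, -313/26); (75/26, -120/13) → (75/26, -165/26); (189/26, -32/13) → (189/26, 125/26); (111/26, -110/13) → (111/26, -109/26); (15/26, -24/13) → (15/26, -33/26)

image vertices: (-165/26, -313/26), (75/26, -165/26), (189/26, 125/26), (111/26, -109/26), (15/26, -33/26)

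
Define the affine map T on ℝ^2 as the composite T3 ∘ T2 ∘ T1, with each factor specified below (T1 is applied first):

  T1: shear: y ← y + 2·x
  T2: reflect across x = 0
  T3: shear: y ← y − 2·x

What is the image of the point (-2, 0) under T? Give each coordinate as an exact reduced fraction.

T1 shear: y ← y + 2·x: (-2, 0) → (-2, -4)
T2 reflect across x = 0: (-2, -4) → (2, -4)
T3 shear: y ← y − 2·x: (2, -4) → (2, -8)

T(p) = (2, -8)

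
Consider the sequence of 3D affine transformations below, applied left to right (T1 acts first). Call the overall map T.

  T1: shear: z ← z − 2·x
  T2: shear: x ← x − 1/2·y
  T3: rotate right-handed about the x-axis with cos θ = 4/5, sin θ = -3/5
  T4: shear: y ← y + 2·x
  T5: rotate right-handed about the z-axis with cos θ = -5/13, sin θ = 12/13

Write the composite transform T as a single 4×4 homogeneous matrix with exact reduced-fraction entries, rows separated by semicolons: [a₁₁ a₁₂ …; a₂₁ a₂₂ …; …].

T = [-73/65 49/130 -36/65 0; 8/13 -5/13 -3/13 0; -8/5 -3/5 4/5 0; 0 0 0 1]

T1 = [1 0 0 0; 0 1 0 0; -2 0 1 0; 0 0 0 1]
T2·T1 = [1 -1/2 0 0; 0 1 0 0; -2 0 1 0; 0 0 0 1]
T3·…·T1 = [1 -1/2 0 0; -6/5 4/5 3/5 0; -8/5 -3/5 4/5 0; 0 0 0 1]
T4·…·T1 = [1 -1/2 0 0; 4/5 -1/5 3/5 0; -8/5 -3/5 4/5 0; 0 0 0 1]
T5·…·T1 = [-73/65 49/130 -36/65 0; 8/13 -5/13 -3/13 0; -8/5 -3/5 4/5 0; 0 0 0 1]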